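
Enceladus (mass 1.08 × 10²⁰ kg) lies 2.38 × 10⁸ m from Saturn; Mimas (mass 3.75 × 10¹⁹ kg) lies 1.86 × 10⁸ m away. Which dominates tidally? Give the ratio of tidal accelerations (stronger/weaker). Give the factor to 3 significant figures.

Tidal acceleration ∝ M/d³, so compare M/d³ for each.
Enceladus: (1.08 × 10²⁰) / (2.38 × 10⁸)³ = 8.011 × 10⁻⁶
Mimas: (3.75 × 10¹⁹) / (1.86 × 10⁸)³ = 5.828 × 10⁻⁶
Ratio (larger/smaller) = 1.37

Enceladus, by a factor of ≈ 1.37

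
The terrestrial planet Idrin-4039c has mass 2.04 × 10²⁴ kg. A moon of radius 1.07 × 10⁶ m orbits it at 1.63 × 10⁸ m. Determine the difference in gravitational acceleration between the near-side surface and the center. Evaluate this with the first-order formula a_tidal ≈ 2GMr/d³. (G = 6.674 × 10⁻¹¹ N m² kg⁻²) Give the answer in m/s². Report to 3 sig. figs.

a_tidal = 2GMr/d³
        = 2 × (6.674 × 10⁻¹¹) × (2.04 × 10²⁴) × (1.07 × 10⁶) / (1.63 × 10⁸)³
        = 6.73 × 10⁻⁵ m/s²

6.73 × 10⁻⁵ m/s²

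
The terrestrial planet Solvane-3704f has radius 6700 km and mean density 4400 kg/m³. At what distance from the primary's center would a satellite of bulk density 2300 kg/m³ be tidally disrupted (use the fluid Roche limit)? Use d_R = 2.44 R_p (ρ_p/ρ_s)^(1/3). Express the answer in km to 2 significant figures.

d_R = 2.44 × 6700 km × (4400/2300)^(1/3)
    = 20000 km

20000 km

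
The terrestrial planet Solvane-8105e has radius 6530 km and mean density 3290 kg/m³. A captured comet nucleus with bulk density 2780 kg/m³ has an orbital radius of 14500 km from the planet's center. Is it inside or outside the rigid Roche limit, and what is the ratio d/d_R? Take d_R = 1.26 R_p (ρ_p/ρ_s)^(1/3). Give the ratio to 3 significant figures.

outside; d/d_R ≈ 1.67

d_R = 1.26 × (6530 km) × (3290/2780)^(1/3) = 8703 km
d/d_R = (14500) / (8703) = 1.67
Since d/d_R > 1, the body is outside the Roche limit.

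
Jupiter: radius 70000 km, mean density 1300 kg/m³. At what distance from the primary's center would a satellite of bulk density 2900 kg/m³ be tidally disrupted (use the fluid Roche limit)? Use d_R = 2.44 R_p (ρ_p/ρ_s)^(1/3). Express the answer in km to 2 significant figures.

1.3 × 10⁵ km

d_R = 2.44 × 70000 km × (1300/2900)^(1/3)
    = 1.3 × 10⁵ km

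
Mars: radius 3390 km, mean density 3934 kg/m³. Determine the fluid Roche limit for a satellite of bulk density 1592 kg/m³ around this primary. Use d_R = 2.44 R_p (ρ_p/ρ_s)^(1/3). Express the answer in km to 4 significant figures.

11180 km

d_R = 2.44 × 3390 km × (3934/1592)^(1/3)
    = 11180 km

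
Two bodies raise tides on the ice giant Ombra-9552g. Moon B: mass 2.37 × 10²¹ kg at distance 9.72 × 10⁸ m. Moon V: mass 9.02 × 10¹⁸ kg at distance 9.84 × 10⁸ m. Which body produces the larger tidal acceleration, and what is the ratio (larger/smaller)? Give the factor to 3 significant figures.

Tidal stretch scales as M/d³; compute that for each body.
Moon B: (2.37 × 10²¹) / (9.72 × 10⁸)³ = 2.581 × 10⁻⁶
Moon V: (9.02 × 10¹⁸) / (9.84 × 10⁸)³ = 9.467 × 10⁻⁹
Ratio (larger/smaller) = 273

Moon B, by a factor of ≈ 273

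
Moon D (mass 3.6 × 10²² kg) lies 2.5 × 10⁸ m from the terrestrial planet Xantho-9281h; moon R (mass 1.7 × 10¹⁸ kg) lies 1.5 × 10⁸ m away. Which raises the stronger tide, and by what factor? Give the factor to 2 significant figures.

Moon D, by a factor of ≈ 4600

Tidal stretch scales as M/d³; compute that for each body.
Moon D: (3.6 × 10²²) / (2.5 × 10⁸)³ = 2.304 × 10⁻³
Moon R: (1.7 × 10¹⁸) / (1.5 × 10⁸)³ = 5.037 × 10⁻⁷
Ratio (larger/smaller) = 4600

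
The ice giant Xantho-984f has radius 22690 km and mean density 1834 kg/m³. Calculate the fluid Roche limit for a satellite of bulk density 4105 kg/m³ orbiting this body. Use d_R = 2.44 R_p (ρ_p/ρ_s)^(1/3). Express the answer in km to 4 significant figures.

42320 km

d_R = 2.44 × 22690 km × (1834/4105)^(1/3)
    = 42320 km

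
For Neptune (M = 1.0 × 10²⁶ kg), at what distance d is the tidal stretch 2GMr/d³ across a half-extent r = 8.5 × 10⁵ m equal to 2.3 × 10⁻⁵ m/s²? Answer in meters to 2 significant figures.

7.9 × 10⁸ m

2GMr/d³ = a_tidal  ⇒  d = (2GMr / a_tidal)^(1/3)
d = (2 × 6.674×10⁻¹¹ × (1.0 × 10²⁶) × (8.5 × 10⁵) / (2.3 × 10⁻⁵))^(1/3)
  = 7.9 × 10⁸ m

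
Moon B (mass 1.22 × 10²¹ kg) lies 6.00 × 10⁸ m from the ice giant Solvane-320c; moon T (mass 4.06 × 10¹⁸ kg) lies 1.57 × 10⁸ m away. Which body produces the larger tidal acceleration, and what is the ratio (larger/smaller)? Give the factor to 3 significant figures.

Compare M/d³ for the two perturbers:
Moon B: (1.22 × 10²¹) / (6.00 × 10⁸)³ = 5.648 × 10⁻⁶
Moon T: (4.06 × 10¹⁸) / (1.57 × 10⁸)³ = 1.049 × 10⁻⁶
Ratio (larger/smaller) = 5.38

Moon B, by a factor of ≈ 5.38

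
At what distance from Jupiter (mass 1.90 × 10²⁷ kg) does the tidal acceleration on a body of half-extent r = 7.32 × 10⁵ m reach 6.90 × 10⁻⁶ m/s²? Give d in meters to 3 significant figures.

2GMr/d³ = a_tidal  ⇒  d = (2GMr / a_tidal)^(1/3)
d = (2 × 6.674×10⁻¹¹ × (1.90 × 10²⁷) × (7.32 × 10⁵) / (6.90 × 10⁻⁶))^(1/3)
  = 3.00 × 10⁹ m

3.00 × 10⁹ m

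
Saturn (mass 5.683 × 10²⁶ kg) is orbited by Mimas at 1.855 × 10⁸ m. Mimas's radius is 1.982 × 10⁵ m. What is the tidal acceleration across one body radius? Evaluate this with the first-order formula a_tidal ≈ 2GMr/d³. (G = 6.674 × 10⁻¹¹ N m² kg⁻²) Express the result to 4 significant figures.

2.355 × 10⁻³ m/s²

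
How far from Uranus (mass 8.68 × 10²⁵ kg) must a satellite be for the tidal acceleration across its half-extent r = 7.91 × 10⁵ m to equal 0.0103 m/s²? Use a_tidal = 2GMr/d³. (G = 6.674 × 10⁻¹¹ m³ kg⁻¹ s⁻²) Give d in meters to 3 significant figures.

2GMr/d³ = a_tidal  ⇒  d = (2GMr / a_tidal)^(1/3)
d = (2 × 6.674×10⁻¹¹ × (8.68 × 10²⁵) × (7.91 × 10⁵) / (0.0103))^(1/3)
  = 9.62 × 10⁷ m

9.62 × 10⁷ m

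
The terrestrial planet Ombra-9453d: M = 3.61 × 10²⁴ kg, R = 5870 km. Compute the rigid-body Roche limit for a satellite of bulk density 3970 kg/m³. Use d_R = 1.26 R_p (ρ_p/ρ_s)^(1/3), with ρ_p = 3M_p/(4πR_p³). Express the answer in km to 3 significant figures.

7570 km

ρ_p = 3M_p/(4πR_p³) = 3 × (3.61 × 10²⁴) / (4π × (5.87 × 10⁶ m)³) = 4260 kg/m³
d_R = 1.26 × 5870 km × (4260/3970)^(1/3)
    = 7570 km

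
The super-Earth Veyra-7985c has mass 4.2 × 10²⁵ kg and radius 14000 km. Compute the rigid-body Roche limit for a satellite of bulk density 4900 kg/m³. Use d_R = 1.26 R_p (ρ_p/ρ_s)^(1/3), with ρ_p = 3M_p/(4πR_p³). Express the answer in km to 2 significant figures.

ρ_p = 3M_p/(4πR_p³) = 3 × (4.2 × 10²⁵) / (4π × (1.4 × 10⁷ m)³) = 3700 kg/m³
d_R = 1.26 × 14000 km × (3700/4900)^(1/3)
    = 16000 km

16000 km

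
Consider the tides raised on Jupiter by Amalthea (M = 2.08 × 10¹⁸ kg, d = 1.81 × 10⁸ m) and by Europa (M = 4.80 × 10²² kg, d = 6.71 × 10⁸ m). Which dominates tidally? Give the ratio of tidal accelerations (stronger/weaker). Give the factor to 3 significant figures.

Europa, by a factor of ≈ 453

Tidal acceleration ∝ M/d³, so compare M/d³ for each.
Amalthea: (2.08 × 10¹⁸) / (1.81 × 10⁸)³ = 3.508 × 10⁻⁷
Europa: (4.80 × 10²²) / (6.71 × 10⁸)³ = 1.589 × 10⁻⁴
Ratio (larger/smaller) = 453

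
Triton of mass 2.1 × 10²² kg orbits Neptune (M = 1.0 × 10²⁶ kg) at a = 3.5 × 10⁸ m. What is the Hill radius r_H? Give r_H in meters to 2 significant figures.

1.4 × 10⁷ m

r_H ≈ a (m/3M)^(1/3)
    = (3.5 × 10⁸) × (2.1 × 10²² / (3 × 1.0 × 10²⁶))^(1/3)
    = 1.4 × 10⁷ m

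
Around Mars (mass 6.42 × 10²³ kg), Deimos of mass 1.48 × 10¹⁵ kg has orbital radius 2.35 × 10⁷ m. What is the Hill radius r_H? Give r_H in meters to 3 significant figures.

2.15 × 10⁴ m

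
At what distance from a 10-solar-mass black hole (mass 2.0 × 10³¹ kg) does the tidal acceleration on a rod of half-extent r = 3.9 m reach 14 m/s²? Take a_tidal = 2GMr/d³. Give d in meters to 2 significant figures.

9.1 × 10⁶ m

2GMr/d³ = a_tidal  ⇒  d = (2GMr / a_tidal)^(1/3)
d = (2 × 6.674×10⁻¹¹ × (2.0 × 10³¹) × (3.9) / (14))^(1/3)
  = 9.1 × 10⁶ m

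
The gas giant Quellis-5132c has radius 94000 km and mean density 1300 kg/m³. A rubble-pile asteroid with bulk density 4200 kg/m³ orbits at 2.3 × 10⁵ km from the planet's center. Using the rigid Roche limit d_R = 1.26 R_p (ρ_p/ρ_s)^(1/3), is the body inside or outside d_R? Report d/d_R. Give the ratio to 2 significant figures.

d_R = 1.26 × (94000 km) × (1300/4200)^(1/3) = 80120 km
d/d_R = (2.3 × 10⁵) / (80120) = 2.9
Since d/d_R > 1, the body is outside the Roche limit.

outside; d/d_R ≈ 2.9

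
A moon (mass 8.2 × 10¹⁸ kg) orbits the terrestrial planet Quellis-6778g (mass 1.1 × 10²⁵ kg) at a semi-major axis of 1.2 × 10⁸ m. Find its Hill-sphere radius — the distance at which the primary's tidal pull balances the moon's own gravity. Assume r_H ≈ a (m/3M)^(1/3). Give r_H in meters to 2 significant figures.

r_H ≈ a (m/3M)^(1/3)
    = (1.2 × 10⁸) × (8.2 × 10¹⁸ / (3 × 1.1 × 10²⁵))^(1/3)
    = 7.5 × 10⁵ m

7.5 × 10⁵ m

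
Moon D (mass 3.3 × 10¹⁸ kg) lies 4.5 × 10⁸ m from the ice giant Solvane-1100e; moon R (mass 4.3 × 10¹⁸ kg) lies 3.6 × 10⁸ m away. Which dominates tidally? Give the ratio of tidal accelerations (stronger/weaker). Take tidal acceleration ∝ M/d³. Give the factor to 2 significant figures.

The tide-raising term goes as M/d³ (the gradient of a 1/d² field).
Moon D: (3.3 × 10¹⁸) / (4.5 × 10⁸)³ = 3.621 × 10⁻⁸
Moon R: (4.3 × 10¹⁸) / (3.6 × 10⁸)³ = 9.216 × 10⁻⁸
Ratio (larger/smaller) = 2.5

Moon R, by a factor of ≈ 2.5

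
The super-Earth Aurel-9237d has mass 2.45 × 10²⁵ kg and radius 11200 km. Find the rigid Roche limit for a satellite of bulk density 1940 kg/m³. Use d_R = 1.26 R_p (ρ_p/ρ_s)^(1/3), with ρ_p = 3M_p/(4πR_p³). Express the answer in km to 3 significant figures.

ρ_p = 3M_p/(4πR_p³) = 3 × (2.45 × 10²⁵) / (4π × (1.12 × 10⁷ m)³) = 4160 kg/m³
d_R = 1.26 × 11200 km × (4160/1940)^(1/3)
    = 18200 km

18200 km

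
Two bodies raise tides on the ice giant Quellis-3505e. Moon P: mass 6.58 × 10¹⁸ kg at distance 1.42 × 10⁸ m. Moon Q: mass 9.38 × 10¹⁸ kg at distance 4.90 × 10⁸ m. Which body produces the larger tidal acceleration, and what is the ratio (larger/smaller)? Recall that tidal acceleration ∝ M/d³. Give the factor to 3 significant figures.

Moon P, by a factor of ≈ 28.8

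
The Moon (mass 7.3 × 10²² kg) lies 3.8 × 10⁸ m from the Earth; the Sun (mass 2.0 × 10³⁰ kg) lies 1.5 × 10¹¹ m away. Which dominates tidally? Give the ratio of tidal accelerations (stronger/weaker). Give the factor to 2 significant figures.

Tidal acceleration ∝ M/d³, so compare M/d³ for each.
The Moon: (7.3 × 10²²) / (3.8 × 10⁸)³ = 1.330 × 10⁻³
The Sun: (2.0 × 10³⁰) / (1.5 × 10¹¹)³ = 5.926 × 10⁻⁴
Ratio (larger/smaller) = 2.2

The Moon, by a factor of ≈ 2.2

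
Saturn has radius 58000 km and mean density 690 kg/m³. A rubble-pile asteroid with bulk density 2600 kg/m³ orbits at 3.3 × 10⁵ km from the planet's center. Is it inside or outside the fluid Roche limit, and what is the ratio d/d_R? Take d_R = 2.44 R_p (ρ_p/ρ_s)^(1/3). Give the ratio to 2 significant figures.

d_R = 2.44 × (58000 km) × (690/2600)^(1/3) = 90940 km
d/d_R = (3.3 × 10⁵) / (90940) = 3.6
Since d/d_R > 1, the body is outside the Roche limit.

outside; d/d_R ≈ 3.6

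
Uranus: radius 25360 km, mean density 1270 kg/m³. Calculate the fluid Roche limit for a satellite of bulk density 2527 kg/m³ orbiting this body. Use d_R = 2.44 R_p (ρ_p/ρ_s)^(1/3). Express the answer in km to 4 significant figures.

d_R = 2.44 × 25360 km × (1270/2527)^(1/3)
    = 49200 km

49200 km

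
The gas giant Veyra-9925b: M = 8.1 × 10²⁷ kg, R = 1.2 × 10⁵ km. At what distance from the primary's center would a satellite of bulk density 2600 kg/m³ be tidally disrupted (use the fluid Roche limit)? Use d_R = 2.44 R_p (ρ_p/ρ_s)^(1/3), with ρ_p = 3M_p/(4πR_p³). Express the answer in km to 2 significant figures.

ρ_p = 3M_p/(4πR_p³) = 3 × (8.1 × 10²⁷) / (4π × (1.2 × 10⁸ m)³) = 1100 kg/m³
d_R = 2.44 × 1.2 × 10⁵ km × (1100/2600)^(1/3)
    = 2.2 × 10⁵ km

2.2 × 10⁵ km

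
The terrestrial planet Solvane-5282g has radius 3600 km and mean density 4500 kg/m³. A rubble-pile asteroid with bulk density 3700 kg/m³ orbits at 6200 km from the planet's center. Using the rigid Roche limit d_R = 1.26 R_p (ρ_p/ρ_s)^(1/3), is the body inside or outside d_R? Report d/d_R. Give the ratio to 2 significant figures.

d_R = 1.26 × (3600 km) × (4500/3700)^(1/3) = 4842 km
d/d_R = (6200) / (4842) = 1.3
Since d/d_R > 1, the body is outside the Roche limit.

outside; d/d_R ≈ 1.3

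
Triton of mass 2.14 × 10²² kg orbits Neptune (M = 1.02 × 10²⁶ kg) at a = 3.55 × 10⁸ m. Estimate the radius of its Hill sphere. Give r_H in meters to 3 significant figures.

r_H ≈ a (m/3M)^(1/3)
    = (3.55 × 10⁸) × (2.14 × 10²² / (3 × 1.02 × 10²⁶))^(1/3)
    = 1.46 × 10⁷ m

1.46 × 10⁷ m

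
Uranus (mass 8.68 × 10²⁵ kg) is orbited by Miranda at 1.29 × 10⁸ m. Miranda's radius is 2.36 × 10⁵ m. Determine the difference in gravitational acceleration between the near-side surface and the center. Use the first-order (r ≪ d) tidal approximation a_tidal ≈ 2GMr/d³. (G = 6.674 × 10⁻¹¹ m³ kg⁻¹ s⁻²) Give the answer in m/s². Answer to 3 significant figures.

a_tidal = 2GMr/d³
        = 2 × (6.674 × 10⁻¹¹) × (8.68 × 10²⁵) × (2.36 × 10⁵) / (1.29 × 10⁸)³
        = 1.27 × 10⁻³ m/s²

1.27 × 10⁻³ m/s²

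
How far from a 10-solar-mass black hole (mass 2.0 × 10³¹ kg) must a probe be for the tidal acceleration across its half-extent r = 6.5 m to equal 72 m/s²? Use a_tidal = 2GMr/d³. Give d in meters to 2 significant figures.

2GMr/d³ = a_tidal  ⇒  d = (2GMr / a_tidal)^(1/3)
d = (2 × 6.674×10⁻¹¹ × (2.0 × 10³¹) × (6.5) / (72))^(1/3)
  = 6.2 × 10⁶ m

6.2 × 10⁶ m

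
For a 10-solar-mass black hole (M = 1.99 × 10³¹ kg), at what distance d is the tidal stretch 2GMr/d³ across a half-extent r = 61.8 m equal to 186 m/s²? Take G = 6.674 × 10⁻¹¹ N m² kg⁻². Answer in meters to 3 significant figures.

9.59 × 10⁶ m

2GMr/d³ = a_tidal  ⇒  d = (2GMr / a_tidal)^(1/3)
d = (2 × 6.674×10⁻¹¹ × (1.99 × 10³¹) × (61.8) / (186))^(1/3)
  = 9.59 × 10⁶ m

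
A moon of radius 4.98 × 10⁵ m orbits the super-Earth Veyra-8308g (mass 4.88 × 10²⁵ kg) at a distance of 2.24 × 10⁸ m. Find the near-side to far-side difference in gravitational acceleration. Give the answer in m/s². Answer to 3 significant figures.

5.77 × 10⁻⁴ m/s²

Δa = 4GMr/d³
   = 4 × (6.674 × 10⁻¹¹) × (4.88 × 10²⁵) × (4.98 × 10⁵) / (2.24 × 10⁸)³
   = 5.77 × 10⁻⁴ m/s²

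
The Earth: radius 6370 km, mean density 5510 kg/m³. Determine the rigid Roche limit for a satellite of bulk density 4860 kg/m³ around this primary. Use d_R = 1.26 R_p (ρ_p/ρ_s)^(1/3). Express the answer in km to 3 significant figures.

d_R = 1.26 × 6370 km × (5510/4860)^(1/3)
    = 8370 km

8370 km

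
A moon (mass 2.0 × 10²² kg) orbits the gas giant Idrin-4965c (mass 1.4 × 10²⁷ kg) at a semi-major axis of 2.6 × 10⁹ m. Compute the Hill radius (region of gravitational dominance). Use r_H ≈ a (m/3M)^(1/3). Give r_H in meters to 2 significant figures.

r_H ≈ a (m/3M)^(1/3)
    = (2.6 × 10⁹) × (2.0 × 10²² / (3 × 1.4 × 10²⁷))^(1/3)
    = 4.4 × 10⁷ m

4.4 × 10⁷ m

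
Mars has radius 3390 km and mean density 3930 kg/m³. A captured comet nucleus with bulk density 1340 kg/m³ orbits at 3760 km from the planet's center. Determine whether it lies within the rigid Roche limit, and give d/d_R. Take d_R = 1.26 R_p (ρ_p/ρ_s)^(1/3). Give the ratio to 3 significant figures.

d_R = 1.26 × (3390 km) × (3930/1340)^(1/3) = 6114 km
d/d_R = (3760) / (6114) = 0.615
Since d/d_R < 1, the body is inside the Roche limit.

inside; d/d_R ≈ 0.615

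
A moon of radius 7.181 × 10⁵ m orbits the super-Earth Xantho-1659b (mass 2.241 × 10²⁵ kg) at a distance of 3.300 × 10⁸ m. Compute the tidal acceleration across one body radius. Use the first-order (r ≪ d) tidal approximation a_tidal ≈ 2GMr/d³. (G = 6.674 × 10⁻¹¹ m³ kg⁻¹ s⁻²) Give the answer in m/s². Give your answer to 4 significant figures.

Since r ≪ d, expand the inverse-square field across one radius to get the leading 2GMr/d³ term.
Δg = 2GMr/d³
   = 2 × (6.674 × 10⁻¹¹) × (2.241 × 10²⁵) × (7.181 × 10⁵) / (3.300 × 10⁸)³
   = 5.977 × 10⁻⁵ m/s²

5.977 × 10⁻⁵ m/s²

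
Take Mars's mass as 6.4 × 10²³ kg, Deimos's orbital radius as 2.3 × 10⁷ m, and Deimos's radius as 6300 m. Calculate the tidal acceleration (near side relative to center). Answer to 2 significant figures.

4.4 × 10⁻⁵ m/s²

Δg = 2GMr/d³
   = 2 × (6.674 × 10⁻¹¹) × (6.4 × 10²³) × (6300) / (2.3 × 10⁷)³
   = 4.4 × 10⁻⁵ m/s²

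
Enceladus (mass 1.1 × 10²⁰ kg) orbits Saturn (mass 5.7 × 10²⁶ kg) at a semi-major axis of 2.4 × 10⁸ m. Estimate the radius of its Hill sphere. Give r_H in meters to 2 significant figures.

r_H ≈ a (m/3M)^(1/3)
    = (2.4 × 10⁸) × (1.1 × 10²⁰ / (3 × 5.7 × 10²⁶))^(1/3)
    = 9.6 × 10⁵ m

9.6 × 10⁵ m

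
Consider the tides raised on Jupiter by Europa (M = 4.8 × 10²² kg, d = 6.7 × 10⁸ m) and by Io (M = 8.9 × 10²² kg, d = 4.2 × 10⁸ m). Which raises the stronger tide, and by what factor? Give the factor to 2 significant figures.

Tidal stretch scales as M/d³; compute that for each body.
Europa: (4.8 × 10²²) / (6.7 × 10⁸)³ = 1.596 × 10⁻⁴
Io: (8.9 × 10²²) / (4.2 × 10⁸)³ = 1.201 × 10⁻³
Ratio (larger/smaller) = 7.5

Io, by a factor of ≈ 7.5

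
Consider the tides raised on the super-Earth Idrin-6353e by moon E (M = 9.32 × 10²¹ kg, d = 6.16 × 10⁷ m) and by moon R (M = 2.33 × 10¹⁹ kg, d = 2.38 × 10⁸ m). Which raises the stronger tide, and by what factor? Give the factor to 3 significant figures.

Tidal acceleration ∝ M/d³, so compare M/d³ for each.
Moon E: (9.32 × 10²¹) / (6.16 × 10⁷)³ = 3.987 × 10⁻²
Moon R: (2.33 × 10¹⁹) / (2.38 × 10⁸)³ = 1.728 × 10⁻⁶
Ratio (larger/smaller) = 23100

Moon E, by a factor of ≈ 23100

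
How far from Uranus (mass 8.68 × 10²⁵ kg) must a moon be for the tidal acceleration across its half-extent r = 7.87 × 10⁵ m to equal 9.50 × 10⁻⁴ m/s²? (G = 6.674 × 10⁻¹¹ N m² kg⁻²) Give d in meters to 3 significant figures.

2.13 × 10⁸ m

2GMr/d³ = a_tidal  ⇒  d = (2GMr / a_tidal)^(1/3)
d = (2 × 6.674×10⁻¹¹ × (8.68 × 10²⁵) × (7.87 × 10⁵) / (9.50 × 10⁻⁴))^(1/3)
  = 2.13 × 10⁸ m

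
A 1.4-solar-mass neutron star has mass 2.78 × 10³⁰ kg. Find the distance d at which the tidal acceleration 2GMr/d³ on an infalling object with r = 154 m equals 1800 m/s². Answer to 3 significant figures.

2GMr/d³ = a_tidal  ⇒  d = (2GMr / a_tidal)^(1/3)
d = (2 × 6.674×10⁻¹¹ × (2.78 × 10³⁰) × (154) / (1800))^(1/3)
  = 3.17 × 10⁶ m

3.17 × 10⁶ m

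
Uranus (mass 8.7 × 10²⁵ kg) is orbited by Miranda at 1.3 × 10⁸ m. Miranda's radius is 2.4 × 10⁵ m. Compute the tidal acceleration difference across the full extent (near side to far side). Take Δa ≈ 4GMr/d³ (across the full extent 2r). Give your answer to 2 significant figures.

Δg = 4GMr/d³
   = 4 × (6.674 × 10⁻¹¹) × (8.7 × 10²⁵) × (2.4 × 10⁵) / (1.3 × 10⁸)³
   = 2.5 × 10⁻³ m/s²

2.5 × 10⁻³ m/s²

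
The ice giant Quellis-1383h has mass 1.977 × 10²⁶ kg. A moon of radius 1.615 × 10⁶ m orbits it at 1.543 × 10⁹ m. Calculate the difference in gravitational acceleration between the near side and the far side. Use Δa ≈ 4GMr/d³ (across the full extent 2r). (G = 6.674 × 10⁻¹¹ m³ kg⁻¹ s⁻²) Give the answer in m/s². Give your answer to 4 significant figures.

2.320 × 10⁻⁵ m/s²

Δa = 4GMr/d³
   = 4 × (6.674 × 10⁻¹¹) × (1.977 × 10²⁶) × (1.615 × 10⁶) / (1.543 × 10⁹)³
   = 2.320 × 10⁻⁵ m/s²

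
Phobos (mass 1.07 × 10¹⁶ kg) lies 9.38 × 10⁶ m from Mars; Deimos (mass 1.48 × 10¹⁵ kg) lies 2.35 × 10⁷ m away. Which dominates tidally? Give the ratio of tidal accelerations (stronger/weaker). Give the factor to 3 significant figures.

Phobos, by a factor of ≈ 114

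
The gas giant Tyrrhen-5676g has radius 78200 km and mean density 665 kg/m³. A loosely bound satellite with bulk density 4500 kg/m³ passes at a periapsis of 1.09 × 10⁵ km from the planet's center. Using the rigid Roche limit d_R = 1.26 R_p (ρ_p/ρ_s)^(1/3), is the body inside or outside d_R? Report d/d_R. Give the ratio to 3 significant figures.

outside; d/d_R ≈ 2.09

d_R = 1.26 × (78200 km) × (665/4500)^(1/3) = 52090 km
d/d_R = (1.09 × 10⁵) / (52090) = 2.09
Since d/d_R > 1, the body is outside the Roche limit.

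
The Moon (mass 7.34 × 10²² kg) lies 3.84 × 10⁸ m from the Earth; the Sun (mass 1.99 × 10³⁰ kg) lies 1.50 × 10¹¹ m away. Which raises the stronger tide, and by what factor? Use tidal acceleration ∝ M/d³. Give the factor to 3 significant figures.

Compare M/d³ for the two perturbers:
The Moon: (7.34 × 10²²) / (3.84 × 10⁸)³ = 1.296 × 10⁻³
The Sun: (1.99 × 10³⁰) / (1.50 × 10¹¹)³ = 5.896 × 10⁻⁴
Ratio (larger/smaller) = 2.20

The Moon, by a factor of ≈ 2.20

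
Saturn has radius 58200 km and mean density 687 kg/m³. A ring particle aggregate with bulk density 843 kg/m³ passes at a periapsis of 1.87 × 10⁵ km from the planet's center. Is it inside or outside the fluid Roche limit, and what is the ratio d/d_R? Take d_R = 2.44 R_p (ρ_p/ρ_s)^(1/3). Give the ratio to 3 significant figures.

outside; d/d_R ≈ 1.41

d_R = 2.44 × (58200 km) × (687/843)^(1/3) = 1.326 × 10⁵ km
d/d_R = (1.87 × 10⁵) / (1.326 × 10⁵) = 1.41
Since d/d_R > 1, the body is outside the Roche limit.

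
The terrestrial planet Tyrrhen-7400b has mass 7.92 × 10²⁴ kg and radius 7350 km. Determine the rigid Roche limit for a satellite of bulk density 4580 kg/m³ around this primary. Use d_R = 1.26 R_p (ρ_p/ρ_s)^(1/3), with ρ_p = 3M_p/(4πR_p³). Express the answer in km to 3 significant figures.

9380 km

ρ_p = 3M_p/(4πR_p³) = 3 × (7.92 × 10²⁴) / (4π × (7.35 × 10⁶ m)³) = 4760 kg/m³
d_R = 1.26 × 7350 km × (4760/4580)^(1/3)
    = 9380 km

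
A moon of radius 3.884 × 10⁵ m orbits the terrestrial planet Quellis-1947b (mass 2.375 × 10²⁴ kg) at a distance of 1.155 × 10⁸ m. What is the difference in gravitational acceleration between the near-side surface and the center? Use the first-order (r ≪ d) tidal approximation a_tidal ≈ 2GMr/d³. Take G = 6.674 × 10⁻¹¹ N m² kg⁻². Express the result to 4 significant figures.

Δg = 2GMr/d³
   = 2 × (6.674 × 10⁻¹¹) × (2.375 × 10²⁴) × (3.884 × 10⁵) / (1.155 × 10⁸)³
   = 7.991 × 10⁻⁵ m/s²

7.991 × 10⁻⁵ m/s²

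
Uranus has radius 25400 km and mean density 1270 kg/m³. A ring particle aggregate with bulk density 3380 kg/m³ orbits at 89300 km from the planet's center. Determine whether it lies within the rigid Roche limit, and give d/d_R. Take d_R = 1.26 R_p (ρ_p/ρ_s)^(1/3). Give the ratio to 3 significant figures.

d_R = 1.26 × (25400 km) × (1270/3380)^(1/3) = 23090 km
d/d_R = (89300) / (23090) = 3.87
Since d/d_R > 1, the body is outside the Roche limit.

outside; d/d_R ≈ 3.87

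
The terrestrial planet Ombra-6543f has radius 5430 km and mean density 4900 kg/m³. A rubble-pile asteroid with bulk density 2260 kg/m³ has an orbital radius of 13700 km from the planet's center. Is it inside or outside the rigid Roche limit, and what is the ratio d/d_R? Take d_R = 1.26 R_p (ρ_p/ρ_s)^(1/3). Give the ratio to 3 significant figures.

outside; d/d_R ≈ 1.55

d_R = 1.26 × (5430 km) × (4900/2260)^(1/3) = 8855 km
d/d_R = (13700) / (8855) = 1.55
Since d/d_R > 1, the body is outside the Roche limit.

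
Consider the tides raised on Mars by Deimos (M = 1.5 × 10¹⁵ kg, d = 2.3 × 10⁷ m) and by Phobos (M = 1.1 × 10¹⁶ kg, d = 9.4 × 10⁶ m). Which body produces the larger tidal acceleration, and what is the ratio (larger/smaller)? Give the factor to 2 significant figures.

Phobos, by a factor of ≈ 110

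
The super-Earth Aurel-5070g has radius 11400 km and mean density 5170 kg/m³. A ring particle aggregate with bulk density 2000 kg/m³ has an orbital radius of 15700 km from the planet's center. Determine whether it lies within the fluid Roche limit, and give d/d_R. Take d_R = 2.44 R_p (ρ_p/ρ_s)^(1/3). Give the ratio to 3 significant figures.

inside; d/d_R ≈ 0.411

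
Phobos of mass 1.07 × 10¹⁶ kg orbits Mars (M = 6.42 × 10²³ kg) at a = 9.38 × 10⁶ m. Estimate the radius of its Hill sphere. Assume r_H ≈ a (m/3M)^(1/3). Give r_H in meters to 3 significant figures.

r_H ≈ a (m/3M)^(1/3)
    = (9.38 × 10⁶) × (1.07 × 10¹⁶ / (3 × 6.42 × 10²³))^(1/3)
    = 1.66 × 10⁴ m

1.66 × 10⁴ m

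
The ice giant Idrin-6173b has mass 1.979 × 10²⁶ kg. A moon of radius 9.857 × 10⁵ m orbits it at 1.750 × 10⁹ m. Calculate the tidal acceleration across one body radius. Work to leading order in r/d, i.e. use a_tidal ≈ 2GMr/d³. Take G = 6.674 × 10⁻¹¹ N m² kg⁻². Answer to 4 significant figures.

The tidal stretch is the gradient of GM/d² times the body's extent r, hence the 1/d³ dependence.
a_tidal = 2GMr/d³
        = 2 × (6.674 × 10⁻¹¹) × (1.979 × 10²⁶) × (9.857 × 10⁵) / (1.750 × 10⁹)³
        = 4.858 × 10⁻⁶ m/s²

4.858 × 10⁻⁶ m/s²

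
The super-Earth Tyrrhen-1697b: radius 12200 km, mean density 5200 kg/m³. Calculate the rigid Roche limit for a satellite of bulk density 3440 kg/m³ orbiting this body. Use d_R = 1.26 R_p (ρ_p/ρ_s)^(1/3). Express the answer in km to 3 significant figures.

17600 km

d_R = 1.26 × 12200 km × (5200/3440)^(1/3)
    = 17600 km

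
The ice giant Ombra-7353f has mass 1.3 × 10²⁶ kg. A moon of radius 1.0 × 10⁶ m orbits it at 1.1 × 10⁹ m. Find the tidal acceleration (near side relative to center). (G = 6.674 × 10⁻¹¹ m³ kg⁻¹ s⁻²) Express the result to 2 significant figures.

1.3 × 10⁻⁵ m/s²

Δg = 2GMr/d³
   = 2 × (6.674 × 10⁻¹¹) × (1.3 × 10²⁶) × (1.0 × 10⁶) / (1.1 × 10⁹)³
   = 1.3 × 10⁻⁵ m/s²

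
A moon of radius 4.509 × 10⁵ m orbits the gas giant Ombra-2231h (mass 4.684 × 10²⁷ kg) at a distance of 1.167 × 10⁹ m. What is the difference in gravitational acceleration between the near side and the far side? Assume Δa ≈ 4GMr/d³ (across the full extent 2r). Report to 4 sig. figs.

3.548 × 10⁻⁴ m/s²

The field gradient is 2GM/d³; across the full diameter 2r the difference is 4GMr/d³.
a_tidal = 4GMr/d³
        = 4 × (6.674 × 10⁻¹¹) × (4.684 × 10²⁷) × (4.509 × 10⁵) / (1.167 × 10⁹)³
        = 3.548 × 10⁻⁴ m/s²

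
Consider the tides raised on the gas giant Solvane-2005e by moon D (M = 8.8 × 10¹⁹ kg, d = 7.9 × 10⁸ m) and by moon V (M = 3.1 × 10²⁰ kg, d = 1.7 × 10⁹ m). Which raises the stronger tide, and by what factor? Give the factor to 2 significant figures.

Compare M/d³ for the two perturbers:
Moon D: (8.8 × 10¹⁹) / (7.9 × 10⁸)³ = 1.785 × 10⁻⁷
Moon V: (3.1 × 10²⁰) / (1.7 × 10⁹)³ = 6.310 × 10⁻⁸
Ratio (larger/smaller) = 2.8

Moon D, by a factor of ≈ 2.8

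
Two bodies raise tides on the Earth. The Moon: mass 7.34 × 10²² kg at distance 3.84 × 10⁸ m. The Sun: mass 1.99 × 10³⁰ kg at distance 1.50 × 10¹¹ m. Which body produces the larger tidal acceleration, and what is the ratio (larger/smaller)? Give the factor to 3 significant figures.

Tidal stretch scales as M/d³; compute that for each body.
The Moon: (7.34 × 10²²) / (3.84 × 10⁸)³ = 1.296 × 10⁻³
The Sun: (1.99 × 10³⁰) / (1.50 × 10¹¹)³ = 5.896 × 10⁻⁴
Ratio (larger/smaller) = 2.20

The Moon, by a factor of ≈ 2.20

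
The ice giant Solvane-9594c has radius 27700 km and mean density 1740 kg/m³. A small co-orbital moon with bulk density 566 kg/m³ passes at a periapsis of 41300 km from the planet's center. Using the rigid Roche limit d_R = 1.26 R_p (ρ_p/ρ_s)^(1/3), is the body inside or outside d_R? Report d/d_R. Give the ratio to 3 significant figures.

inside; d/d_R ≈ 0.814

d_R = 1.26 × (27700 km) × (1740/566)^(1/3) = 50750 km
d/d_R = (41300) / (50750) = 0.814
Since d/d_R < 1, the body is inside the Roche limit.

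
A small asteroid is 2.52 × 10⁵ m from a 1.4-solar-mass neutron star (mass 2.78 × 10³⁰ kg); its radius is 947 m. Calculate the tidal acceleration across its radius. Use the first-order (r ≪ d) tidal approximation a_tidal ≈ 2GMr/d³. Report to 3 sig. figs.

2.20 × 10⁷ m/s²

Δa = 2GMr/d³
   = 2 × (6.674 × 10⁻¹¹) × (2.78 × 10³⁰) × (947) / (2.52 × 10⁵)³
   = 2.20 × 10⁷ m/s²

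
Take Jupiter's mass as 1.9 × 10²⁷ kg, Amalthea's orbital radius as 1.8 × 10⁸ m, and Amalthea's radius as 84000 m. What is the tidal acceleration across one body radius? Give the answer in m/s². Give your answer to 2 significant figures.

Differencing GM/(d−r)² and GM/d² to first order in r/d gives 2GMr/d³.
a_tidal = 2GMr/d³
        = 2 × (6.674 × 10⁻¹¹) × (1.9 × 10²⁷) × (84000) / (1.8 × 10⁸)³
        = 3.7 × 10⁻³ m/s²

3.7 × 10⁻³ m/s²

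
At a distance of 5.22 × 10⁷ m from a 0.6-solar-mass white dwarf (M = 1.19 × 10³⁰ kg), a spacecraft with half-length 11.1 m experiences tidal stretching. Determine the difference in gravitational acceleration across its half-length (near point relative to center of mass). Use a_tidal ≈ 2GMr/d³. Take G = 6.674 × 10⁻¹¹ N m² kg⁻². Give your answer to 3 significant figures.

1.24 × 10⁻² m/s²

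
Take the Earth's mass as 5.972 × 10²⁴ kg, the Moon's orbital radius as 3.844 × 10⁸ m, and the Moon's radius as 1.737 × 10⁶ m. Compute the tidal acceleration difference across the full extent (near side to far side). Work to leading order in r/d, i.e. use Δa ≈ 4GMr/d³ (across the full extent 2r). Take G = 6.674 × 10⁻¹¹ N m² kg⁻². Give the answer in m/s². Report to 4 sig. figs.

The field gradient is 2GM/d³; across the full diameter 2r the difference is 4GMr/d³.
Δg = 4GMr/d³
   = 4 × (6.674 × 10⁻¹¹) × (5.972 × 10²⁴) × (1.737 × 10⁶) / (3.844 × 10⁸)³
   = 4.875 × 10⁻⁵ m/s²

4.875 × 10⁻⁵ m/s²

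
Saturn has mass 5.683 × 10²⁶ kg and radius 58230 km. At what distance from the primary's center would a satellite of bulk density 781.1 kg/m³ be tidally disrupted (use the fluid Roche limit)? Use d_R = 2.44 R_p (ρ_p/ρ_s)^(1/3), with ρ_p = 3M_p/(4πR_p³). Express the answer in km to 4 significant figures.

1.361 × 10⁵ km

ρ_p = 3M_p/(4πR_p³) = 3 × (5.683 × 10²⁶) / (4π × (5.823 × 10⁷ m)³) = 687.1 kg/m³
d_R = 2.44 × 58230 km × (687.1/781.1)^(1/3)
    = 1.361 × 10⁵ km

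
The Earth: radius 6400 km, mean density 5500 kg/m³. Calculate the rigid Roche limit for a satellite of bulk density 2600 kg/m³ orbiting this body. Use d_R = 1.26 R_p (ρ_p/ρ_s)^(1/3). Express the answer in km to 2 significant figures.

d_R = 1.26 × 6400 km × (5500/2600)^(1/3)
    = 10000 km

10000 km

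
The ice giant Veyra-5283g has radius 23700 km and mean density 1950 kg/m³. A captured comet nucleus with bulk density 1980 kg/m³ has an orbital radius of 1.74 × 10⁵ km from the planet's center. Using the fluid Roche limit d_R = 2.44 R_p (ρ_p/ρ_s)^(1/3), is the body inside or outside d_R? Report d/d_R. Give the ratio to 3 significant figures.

d_R = 2.44 × (23700 km) × (1950/1980)^(1/3) = 57530 km
d/d_R = (1.74 × 10⁵) / (57530) = 3.02
Since d/d_R > 1, the body is outside the Roche limit.

outside; d/d_R ≈ 3.02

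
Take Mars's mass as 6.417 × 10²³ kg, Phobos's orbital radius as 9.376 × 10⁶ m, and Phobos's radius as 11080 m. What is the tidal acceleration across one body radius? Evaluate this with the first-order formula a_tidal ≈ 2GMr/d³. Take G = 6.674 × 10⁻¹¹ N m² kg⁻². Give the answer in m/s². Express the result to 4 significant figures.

Δa = 2GMr/d³
   = 2 × (6.674 × 10⁻¹¹) × (6.417 × 10²³) × (11080) / (9.376 × 10⁶)³
   = 1.151 × 10⁻³ m/s²

1.151 × 10⁻³ m/s²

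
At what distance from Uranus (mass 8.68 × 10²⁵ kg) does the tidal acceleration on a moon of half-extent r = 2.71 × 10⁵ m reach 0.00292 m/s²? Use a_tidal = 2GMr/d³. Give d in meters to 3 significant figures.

2GMr/d³ = a_tidal  ⇒  d = (2GMr / a_tidal)^(1/3)
d = (2 × 6.674×10⁻¹¹ × (8.68 × 10²⁵) × (2.71 × 10⁵) / (0.00292))^(1/3)
  = 1.02 × 10⁸ m

1.02 × 10⁸ m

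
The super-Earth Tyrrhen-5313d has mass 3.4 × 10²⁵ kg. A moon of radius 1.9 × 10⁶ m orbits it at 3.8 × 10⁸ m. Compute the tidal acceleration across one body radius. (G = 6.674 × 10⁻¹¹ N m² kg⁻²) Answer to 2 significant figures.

a_tidal = 2GMr/d³
        = 2 × (6.674 × 10⁻¹¹) × (3.4 × 10²⁵) × (1.9 × 10⁶) / (3.8 × 10⁸)³
        = 1.6 × 10⁻⁴ m/s²

1.6 × 10⁻⁴ m/s²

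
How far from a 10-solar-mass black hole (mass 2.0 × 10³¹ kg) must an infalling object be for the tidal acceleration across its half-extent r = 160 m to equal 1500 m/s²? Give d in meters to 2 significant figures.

2GMr/d³ = a_tidal  ⇒  d = (2GMr / a_tidal)^(1/3)
d = (2 × 6.674×10⁻¹¹ × (2.0 × 10³¹) × (160) / (1500))^(1/3)
  = 6.6 × 10⁶ m

6.6 × 10⁶ m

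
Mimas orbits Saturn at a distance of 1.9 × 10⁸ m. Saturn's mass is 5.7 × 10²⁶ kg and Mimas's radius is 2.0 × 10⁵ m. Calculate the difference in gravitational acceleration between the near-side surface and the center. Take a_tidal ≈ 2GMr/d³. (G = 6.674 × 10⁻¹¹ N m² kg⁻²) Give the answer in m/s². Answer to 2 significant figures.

a_tidal = 2GMr/d³
        = 2 × (6.674 × 10⁻¹¹) × (5.7 × 10²⁶) × (2.0 × 10⁵) / (1.9 × 10⁸)³
        = 2.2 × 10⁻³ m/s²

2.2 × 10⁻³ m/s²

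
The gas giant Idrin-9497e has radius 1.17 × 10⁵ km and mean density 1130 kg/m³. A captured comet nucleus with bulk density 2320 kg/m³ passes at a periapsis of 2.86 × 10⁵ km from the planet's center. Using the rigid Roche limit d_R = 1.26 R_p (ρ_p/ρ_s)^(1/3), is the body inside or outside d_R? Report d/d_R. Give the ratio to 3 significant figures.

d_R = 1.26 × (1.17 × 10⁵ km) × (1130/2320)^(1/3) = 1.160 × 10⁵ km
d/d_R = (2.86 × 10⁵) / (1.160 × 10⁵) = 2.47
Since d/d_R > 1, the body is outside the Roche limit.

outside; d/d_R ≈ 2.47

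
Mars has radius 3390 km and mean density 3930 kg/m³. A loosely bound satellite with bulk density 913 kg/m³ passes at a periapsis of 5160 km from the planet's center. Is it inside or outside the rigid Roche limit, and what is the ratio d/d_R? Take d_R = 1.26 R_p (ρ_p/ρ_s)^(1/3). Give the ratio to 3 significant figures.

d_R = 1.26 × (3390 km) × (3930/913)^(1/3) = 6948 km
d/d_R = (5160) / (6948) = 0.743
Since d/d_R < 1, the body is inside the Roche limit.

inside; d/d_R ≈ 0.743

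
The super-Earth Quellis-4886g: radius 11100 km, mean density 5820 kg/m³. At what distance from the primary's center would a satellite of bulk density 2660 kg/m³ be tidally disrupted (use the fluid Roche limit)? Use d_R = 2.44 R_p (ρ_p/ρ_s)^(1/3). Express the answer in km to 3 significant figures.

35200 km

d_R = 2.44 × 11100 km × (5820/2660)^(1/3)
    = 35200 km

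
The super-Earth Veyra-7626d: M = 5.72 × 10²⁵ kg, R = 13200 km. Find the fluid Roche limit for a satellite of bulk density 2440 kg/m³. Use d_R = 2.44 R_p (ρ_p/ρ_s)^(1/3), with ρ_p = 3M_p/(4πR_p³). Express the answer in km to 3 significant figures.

43300 km

ρ_p = 3M_p/(4πR_p³) = 3 × (5.72 × 10²⁵) / (4π × (1.32 × 10⁷ m)³) = 5940 kg/m³
d_R = 2.44 × 13200 km × (5940/2440)^(1/3)
    = 43300 km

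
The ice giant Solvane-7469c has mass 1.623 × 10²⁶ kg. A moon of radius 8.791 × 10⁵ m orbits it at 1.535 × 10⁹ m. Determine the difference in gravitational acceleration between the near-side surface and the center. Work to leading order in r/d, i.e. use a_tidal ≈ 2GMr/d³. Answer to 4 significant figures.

a_tidal = 2GMr/d³
        = 2 × (6.674 × 10⁻¹¹) × (1.623 × 10²⁶) × (8.791 × 10⁵) / (1.535 × 10⁹)³
        = 5.266 × 10⁻⁶ m/s²

5.266 × 10⁻⁶ m/s²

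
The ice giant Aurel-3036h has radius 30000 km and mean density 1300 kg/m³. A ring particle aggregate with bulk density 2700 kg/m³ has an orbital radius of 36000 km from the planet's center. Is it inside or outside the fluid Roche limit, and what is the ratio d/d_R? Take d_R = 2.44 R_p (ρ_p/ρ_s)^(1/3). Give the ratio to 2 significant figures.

inside; d/d_R ≈ 0.63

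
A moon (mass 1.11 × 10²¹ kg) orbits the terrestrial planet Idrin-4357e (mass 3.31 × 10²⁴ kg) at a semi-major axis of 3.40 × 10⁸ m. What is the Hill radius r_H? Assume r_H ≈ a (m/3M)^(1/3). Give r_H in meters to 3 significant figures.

1.64 × 10⁷ m

r_H ≈ a (m/3M)^(1/3)
    = (3.40 × 10⁸) × (1.11 × 10²¹ / (3 × 3.31 × 10²⁴))^(1/3)
    = 1.64 × 10⁷ m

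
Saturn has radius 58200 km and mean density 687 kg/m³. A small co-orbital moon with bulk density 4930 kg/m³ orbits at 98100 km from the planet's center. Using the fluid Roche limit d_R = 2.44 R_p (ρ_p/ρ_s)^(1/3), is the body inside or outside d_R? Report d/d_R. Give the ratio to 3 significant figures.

outside; d/d_R ≈ 1.33

d_R = 2.44 × (58200 km) × (687/4930)^(1/3) = 73620 km
d/d_R = (98100) / (73620) = 1.33
Since d/d_R > 1, the body is outside the Roche limit.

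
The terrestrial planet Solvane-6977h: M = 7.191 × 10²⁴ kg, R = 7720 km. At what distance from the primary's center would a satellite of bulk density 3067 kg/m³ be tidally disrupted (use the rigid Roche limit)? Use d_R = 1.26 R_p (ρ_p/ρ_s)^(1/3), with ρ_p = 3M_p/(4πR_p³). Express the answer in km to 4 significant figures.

ρ_p = 3M_p/(4πR_p³) = 3 × (7.191 × 10²⁴) / (4π × (7.720 × 10⁶ m)³) = 3731 kg/m³
d_R = 1.26 × 7720 km × (3731/3067)^(1/3)
    = 10380 km

10380 km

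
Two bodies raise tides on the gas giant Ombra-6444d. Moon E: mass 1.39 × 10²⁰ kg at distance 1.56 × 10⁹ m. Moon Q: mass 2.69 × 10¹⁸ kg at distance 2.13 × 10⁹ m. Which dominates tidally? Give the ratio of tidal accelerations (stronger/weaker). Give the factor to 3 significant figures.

Compare M/d³ for the two perturbers:
Moon E: (1.39 × 10²⁰) / (1.56 × 10⁹)³ = 3.661 × 10⁻⁸
Moon Q: (2.69 × 10¹⁸) / (2.13 × 10⁹)³ = 2.784 × 10⁻¹⁰
Ratio (larger/smaller) = 132

Moon E, by a factor of ≈ 132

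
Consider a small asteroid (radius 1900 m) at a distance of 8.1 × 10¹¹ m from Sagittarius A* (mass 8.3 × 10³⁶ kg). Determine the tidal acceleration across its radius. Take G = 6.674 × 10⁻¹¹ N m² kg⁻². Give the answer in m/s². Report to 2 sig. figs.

a_tidal = 2GMr/d³
        = 2 × (6.674 × 10⁻¹¹) × (8.3 × 10³⁶) × (1900) / (8.1 × 10¹¹)³
        = 4.0 × 10⁻⁶ m/s²

4.0 × 10⁻⁶ m/s²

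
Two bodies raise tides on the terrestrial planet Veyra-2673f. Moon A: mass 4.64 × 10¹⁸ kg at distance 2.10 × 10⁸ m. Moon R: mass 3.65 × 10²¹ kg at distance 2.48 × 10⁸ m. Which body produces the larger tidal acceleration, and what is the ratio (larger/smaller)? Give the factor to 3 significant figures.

Tidal acceleration ∝ M/d³, so compare M/d³ for each.
Moon A: (4.64 × 10¹⁸) / (2.10 × 10⁸)³ = 5.010 × 10⁻⁷
Moon R: (3.65 × 10²¹) / (2.48 × 10⁸)³ = 2.393 × 10⁻⁴
Ratio (larger/smaller) = 478

Moon R, by a factor of ≈ 478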